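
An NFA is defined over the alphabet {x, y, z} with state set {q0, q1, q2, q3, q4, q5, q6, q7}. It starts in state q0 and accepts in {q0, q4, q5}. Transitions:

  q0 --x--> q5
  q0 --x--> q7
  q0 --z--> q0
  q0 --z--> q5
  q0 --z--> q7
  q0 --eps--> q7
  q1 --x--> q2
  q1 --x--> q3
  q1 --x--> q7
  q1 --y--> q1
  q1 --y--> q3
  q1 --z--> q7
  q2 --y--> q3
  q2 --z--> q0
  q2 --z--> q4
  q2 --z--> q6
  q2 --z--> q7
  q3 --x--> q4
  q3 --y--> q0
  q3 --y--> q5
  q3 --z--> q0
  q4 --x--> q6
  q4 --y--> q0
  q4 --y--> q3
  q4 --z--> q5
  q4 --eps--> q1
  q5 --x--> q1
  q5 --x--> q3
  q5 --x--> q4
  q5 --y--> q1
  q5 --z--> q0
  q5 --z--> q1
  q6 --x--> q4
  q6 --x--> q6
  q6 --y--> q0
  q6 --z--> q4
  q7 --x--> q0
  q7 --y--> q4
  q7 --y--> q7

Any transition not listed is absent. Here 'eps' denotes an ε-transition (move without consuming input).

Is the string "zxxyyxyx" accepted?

Start: ε-closure({q0}) = {q0, q7}.
Read 'z': {q0, q7} → {q0, q5, q7}.
Read 'x': {q0, q5, q7} → {q0, q1, q3, q4, q5, q7}.
Read 'x': {q0, q1, q3, q4, q5, q7} → {q0, q1, q2, q3, q4, q5, q6, q7}.
Read 'y': {q0, q1, q2, q3, q4, q5, q6, q7} → {q0, q1, q3, q4, q5, q7}.
Read 'y': {q0, q1, q3, q4, q5, q7} → {q0, q1, q3, q4, q5, q7}.
Read 'x': {q0, q1, q3, q4, q5, q7} → {q0, q1, q2, q3, q4, q5, q6, q7}.
Read 'y': {q0, q1, q2, q3, q4, q5, q6, q7} → {q0, q1, q3, q4, q5, q7}.
Read 'x': {q0, q1, q3, q4, q5, q7} → {q0, q1, q2, q3, q4, q5, q6, q7}.
The final set {q0, q1, q2, q3, q4, q5, q6, q7} contains the accepting states q0, q4, q5.

Yes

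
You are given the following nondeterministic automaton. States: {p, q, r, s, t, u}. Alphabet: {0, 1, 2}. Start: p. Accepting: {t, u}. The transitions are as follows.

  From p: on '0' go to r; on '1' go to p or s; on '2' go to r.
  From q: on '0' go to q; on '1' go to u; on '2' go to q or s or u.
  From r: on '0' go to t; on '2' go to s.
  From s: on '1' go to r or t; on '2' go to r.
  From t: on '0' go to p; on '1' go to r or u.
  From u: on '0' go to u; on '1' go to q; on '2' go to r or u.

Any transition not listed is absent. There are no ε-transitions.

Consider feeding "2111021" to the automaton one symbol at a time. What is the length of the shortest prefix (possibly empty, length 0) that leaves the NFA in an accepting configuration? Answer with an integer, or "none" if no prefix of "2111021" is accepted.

Start in {p}.
Read '2': p→{r}; now {r}.
Read '1': r→∅; now ∅.
The set is empty and remains empty for the remaining 5 symbols.
No reachable set along the way intersects F.

none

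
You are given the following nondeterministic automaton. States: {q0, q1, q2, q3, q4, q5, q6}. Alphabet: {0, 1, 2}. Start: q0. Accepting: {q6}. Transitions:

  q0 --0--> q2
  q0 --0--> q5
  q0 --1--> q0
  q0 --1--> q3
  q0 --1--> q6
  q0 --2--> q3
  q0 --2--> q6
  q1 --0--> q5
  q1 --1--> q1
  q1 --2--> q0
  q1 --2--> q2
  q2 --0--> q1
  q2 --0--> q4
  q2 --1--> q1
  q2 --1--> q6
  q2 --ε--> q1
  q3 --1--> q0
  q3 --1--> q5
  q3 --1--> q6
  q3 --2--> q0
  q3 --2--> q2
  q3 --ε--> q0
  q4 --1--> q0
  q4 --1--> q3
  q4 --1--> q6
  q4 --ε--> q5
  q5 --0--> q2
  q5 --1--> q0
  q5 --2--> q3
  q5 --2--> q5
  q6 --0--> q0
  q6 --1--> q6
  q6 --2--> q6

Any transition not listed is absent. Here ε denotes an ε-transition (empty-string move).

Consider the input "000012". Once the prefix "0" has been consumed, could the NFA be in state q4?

No

Start in {q0}.
Read '0': q0→{q2, q5}; union {q2, q5}; ε-closure = {q1, q2, q5}.
State q4 is not in {q1, q2, q5}.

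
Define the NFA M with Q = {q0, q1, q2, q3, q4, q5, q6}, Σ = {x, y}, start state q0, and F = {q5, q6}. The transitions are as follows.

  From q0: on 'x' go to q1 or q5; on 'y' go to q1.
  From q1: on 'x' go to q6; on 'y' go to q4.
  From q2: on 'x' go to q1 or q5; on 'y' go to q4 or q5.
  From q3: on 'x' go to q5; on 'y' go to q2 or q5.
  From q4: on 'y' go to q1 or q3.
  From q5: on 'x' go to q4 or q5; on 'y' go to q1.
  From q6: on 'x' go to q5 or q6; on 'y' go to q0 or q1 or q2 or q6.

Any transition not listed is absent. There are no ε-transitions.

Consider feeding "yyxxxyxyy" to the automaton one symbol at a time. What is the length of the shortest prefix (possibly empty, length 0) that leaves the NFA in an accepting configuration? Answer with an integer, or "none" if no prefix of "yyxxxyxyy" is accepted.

none

Start in {q0}.
Read 'y': {q0} → {q1}.
Read 'y': {q1} → {q4}.
Read 'x': {q4} → ∅.
The set is empty and remains empty for the remaining 6 symbols.
No reachable set along the way intersects F.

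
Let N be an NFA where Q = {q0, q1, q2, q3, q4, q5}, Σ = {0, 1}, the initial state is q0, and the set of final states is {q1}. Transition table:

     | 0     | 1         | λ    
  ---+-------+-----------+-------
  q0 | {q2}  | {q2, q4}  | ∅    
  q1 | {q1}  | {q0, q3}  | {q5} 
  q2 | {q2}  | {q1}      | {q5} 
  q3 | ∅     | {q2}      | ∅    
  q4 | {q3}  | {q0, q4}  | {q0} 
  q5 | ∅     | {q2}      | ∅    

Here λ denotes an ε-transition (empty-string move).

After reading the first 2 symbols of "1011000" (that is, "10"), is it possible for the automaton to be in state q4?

No

Start in {q0}.
Read '1': {q0} → {q0, q2, q4, q5}.
Read '0': {q0, q2, q4, q5} → {q2, q3, q5}.
State q4 is not in {q2, q3, q5}.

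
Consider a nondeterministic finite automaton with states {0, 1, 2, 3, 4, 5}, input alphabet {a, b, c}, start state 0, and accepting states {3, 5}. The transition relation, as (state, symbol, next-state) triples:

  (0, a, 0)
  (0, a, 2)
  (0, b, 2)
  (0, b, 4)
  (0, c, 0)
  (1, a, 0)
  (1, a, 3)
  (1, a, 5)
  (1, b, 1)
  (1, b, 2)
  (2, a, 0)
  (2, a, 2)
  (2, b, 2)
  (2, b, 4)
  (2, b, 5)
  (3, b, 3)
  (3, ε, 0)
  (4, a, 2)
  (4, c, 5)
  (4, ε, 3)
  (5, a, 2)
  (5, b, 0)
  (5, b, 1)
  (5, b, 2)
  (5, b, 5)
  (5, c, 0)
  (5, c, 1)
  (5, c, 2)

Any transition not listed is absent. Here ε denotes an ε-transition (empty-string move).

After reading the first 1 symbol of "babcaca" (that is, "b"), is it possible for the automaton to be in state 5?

No

Start in {0}.
Read 'b': 0→{2, 4}; union {2, 4}; ε-closure = {0, 2, 3, 4}.
State 5 is not in {0, 2, 3, 4}.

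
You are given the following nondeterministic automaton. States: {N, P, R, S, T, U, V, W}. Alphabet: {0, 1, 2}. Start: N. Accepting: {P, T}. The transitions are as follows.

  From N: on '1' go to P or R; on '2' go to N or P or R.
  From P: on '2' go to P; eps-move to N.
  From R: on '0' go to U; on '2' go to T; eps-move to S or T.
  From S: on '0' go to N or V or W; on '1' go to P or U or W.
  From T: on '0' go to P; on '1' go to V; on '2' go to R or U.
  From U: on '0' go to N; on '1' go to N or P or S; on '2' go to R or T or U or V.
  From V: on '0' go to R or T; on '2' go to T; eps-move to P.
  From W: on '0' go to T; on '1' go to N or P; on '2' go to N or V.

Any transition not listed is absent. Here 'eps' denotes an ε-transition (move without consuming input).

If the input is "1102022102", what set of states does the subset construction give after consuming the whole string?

{N, P, R, S, T, U, V}

Start in {N}.
Read '1': N→{P, R}; union {P, R}; ε-closure = {N, P, R, S, T}.
Read '1': N→{P, R}, P→∅, R→∅, S→{P, U, W}, T→{V}; union {P, R, U, V, W}; ε-closure = {N, P, R, S, T, U, V, W}.
Read '0': N→∅, P→∅, R→{U}, S→{N, V, W}, T→{P}, U→{N}, V→{R, T}, W→{T}; union {N, P, R, T, U, V, W}; ε-closure = {N, P, R, S, T, U, V, W}.
Read '2': N→{N, P, R}, P→{P}, R→{T}, S→∅, T→{R, U}, U→{R, T, U, V}, V→{T}, W→{N, V}; union {N, P, R, T, U, V}; ε-closure = {N, P, R, S, T, U, V}.
Read '0': N→∅, P→∅, R→{U}, S→{N, V, W}, T→{P}, U→{N}, V→{R, T}; union {N, P, R, T, U, V, W}; ε-closure = {N, P, R, S, T, U, V, W}.
Read '2': N→{N, P, R}, P→{P}, R→{T}, S→∅, T→{R, U}, U→{R, T, U, V}, V→{T}, W→{N, V}; union {N, P, R, T, U, V}; ε-closure = {N, P, R, S, T, U, V}.
Read '2': N→{N, P, R}, P→{P}, R→{T}, S→∅, T→{R, U}, U→{R, T, U, V}, V→{T}; union {N, P, R, T, U, V}; ε-closure = {N, P, R, S, T, U, V}.
Read '1': N→{P, R}, P→∅, R→∅, S→{P, U, W}, T→{V}, U→{N, P, S}, V→∅; union {N, P, R, S, U, V, W}; ε-closure = {N, P, R, S, T, U, V, W}.
Read '0': N→∅, P→∅, R→{U}, S→{N, V, W}, T→{P}, U→{N}, V→{R, T}, W→{T}; union {N, P, R, T, U, V, W}; ε-closure = {N, P, R, S, T, U, V, W}.
Read '2': N→{N, P, R}, P→{P}, R→{T}, S→∅, T→{R, U}, U→{R, T, U, V}, V→{T}, W→{N, V}; union {N, P, R, T, U, V}; ε-closure = {N, P, R, S, T, U, V}.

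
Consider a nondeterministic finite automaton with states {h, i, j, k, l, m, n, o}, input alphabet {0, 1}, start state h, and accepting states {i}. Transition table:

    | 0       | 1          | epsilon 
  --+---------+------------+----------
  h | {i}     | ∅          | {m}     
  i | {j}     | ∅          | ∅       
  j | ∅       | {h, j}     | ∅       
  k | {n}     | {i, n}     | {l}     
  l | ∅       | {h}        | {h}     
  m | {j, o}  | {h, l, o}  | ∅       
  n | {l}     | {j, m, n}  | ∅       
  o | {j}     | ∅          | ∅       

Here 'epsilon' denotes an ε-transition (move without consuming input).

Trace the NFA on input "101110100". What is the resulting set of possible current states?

{j}

Start: ε-closure({h}) = {h, m}.
Read '1': {h, m} → {h, l, m, o}.
Read '0': {h, l, m, o} → {i, j, o}.
Read '1': {i, j, o} → {h, j, m}.
Read '1': {h, j, m} → {h, j, l, m, o}.
Read '1': {h, j, l, m, o} → {h, j, l, m, o}.
Read '0': {h, j, l, m, o} → {i, j, o}.
Read '1': {i, j, o} → {h, j, m}.
Read '0': {h, j, m} → {i, j, o}.
Read '0': {i, j, o} → {j}.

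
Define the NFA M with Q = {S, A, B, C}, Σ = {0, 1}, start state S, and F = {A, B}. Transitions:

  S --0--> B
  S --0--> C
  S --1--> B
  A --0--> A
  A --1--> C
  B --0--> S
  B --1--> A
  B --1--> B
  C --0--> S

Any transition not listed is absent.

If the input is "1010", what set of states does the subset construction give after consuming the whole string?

Start in {S}.
Read '1': S→{B}; now {B}.
Read '0': B→{S}; now {S}.
Read '1': S→{B}; now {B}.
Read '0': B→{S}; now {S}.

{S}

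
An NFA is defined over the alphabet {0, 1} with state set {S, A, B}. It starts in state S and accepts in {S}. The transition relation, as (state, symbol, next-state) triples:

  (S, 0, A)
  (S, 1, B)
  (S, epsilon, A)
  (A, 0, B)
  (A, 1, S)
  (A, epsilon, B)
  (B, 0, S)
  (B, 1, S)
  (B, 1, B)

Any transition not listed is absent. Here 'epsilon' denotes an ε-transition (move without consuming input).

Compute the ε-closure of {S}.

{S, A, B}

Begin with {S}.
ε-move S → A; add A.
ε-move A → B; add B.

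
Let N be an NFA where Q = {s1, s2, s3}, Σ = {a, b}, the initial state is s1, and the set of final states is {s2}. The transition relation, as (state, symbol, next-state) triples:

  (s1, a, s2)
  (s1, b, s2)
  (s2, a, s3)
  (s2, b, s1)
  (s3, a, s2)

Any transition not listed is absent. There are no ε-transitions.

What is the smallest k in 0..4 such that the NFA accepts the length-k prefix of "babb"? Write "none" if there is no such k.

1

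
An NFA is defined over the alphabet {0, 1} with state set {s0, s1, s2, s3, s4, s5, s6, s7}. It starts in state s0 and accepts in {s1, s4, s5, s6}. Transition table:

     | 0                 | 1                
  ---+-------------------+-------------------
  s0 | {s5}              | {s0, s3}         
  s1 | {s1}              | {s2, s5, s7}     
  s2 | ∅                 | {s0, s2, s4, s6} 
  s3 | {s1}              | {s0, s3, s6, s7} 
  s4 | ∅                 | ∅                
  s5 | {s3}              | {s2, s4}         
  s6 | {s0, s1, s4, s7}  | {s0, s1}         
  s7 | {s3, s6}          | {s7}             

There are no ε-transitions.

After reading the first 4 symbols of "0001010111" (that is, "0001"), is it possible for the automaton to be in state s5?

Yes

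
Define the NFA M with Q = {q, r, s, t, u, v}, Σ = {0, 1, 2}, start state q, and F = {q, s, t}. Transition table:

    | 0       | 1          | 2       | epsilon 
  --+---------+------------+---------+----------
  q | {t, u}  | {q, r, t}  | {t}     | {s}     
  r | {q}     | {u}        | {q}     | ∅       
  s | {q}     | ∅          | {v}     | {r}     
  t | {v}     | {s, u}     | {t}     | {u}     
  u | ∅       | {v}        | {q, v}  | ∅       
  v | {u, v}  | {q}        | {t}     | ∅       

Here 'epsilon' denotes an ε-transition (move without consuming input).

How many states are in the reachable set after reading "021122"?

Start: ε-closure({q}) = {q, r, s}.
Read '0': q→{t, u}, r→{q}, s→{q}; union {q, t, u}; ε-closure = {q, r, s, t, u}.
Read '2': q→{t}, r→{q}, s→{v}, t→{t}, u→{q, v}; union {q, t, v}; ε-closure = {q, r, s, t, u, v}.
Read '1': q→{q, r, t}, r→{u}, s→∅, t→{s, u}, u→{v}, v→{q}; now {q, r, s, t, u, v}.
Read '1': q→{q, r, t}, r→{u}, s→∅, t→{s, u}, u→{v}, v→{q}; now {q, r, s, t, u, v}.
Read '2': q→{t}, r→{q}, s→{v}, t→{t}, u→{q, v}, v→{t}; union {q, t, v}; ε-closure = {q, r, s, t, u, v}.
Read '2': q→{t}, r→{q}, s→{v}, t→{t}, u→{q, v}, v→{t}; union {q, t, v}; ε-closure = {q, r, s, t, u, v}.
That set has 6 states.

6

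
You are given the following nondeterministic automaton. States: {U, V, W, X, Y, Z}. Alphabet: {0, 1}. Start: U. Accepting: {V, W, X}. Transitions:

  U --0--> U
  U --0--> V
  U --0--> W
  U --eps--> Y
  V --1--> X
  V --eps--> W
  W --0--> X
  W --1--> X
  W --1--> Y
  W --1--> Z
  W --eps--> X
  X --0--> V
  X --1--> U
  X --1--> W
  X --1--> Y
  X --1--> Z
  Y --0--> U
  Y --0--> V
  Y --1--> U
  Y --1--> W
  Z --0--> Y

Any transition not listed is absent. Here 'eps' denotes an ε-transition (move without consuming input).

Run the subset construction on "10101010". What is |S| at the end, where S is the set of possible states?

5

Start: ε-closure({U}) = {U, Y}.
Read '1': U→∅, Y→{U, W}; union {U, W}; ε-closure = {U, W, X, Y}.
Read '0': U→{U, V, W}, W→{X}, X→{V}, Y→{U, V}; union {U, V, W, X}; ε-closure = {U, V, W, X, Y}.
Read '1': U→∅, V→{X}, W→{X, Y, Z}, X→{U, W, Y, Z}, Y→{U, W}; now {U, W, X, Y, Z}.
Read '0': U→{U, V, W}, W→{X}, X→{V}, Y→{U, V}, Z→{Y}; now {U, V, W, X, Y}.
Read '1': U→∅, V→{X}, W→{X, Y, Z}, X→{U, W, Y, Z}, Y→{U, W}; now {U, W, X, Y, Z}.
Read '0': U→{U, V, W}, W→{X}, X→{V}, Y→{U, V}, Z→{Y}; now {U, V, W, X, Y}.
Read '1': U→∅, V→{X}, W→{X, Y, Z}, X→{U, W, Y, Z}, Y→{U, W}; now {U, W, X, Y, Z}.
Read '0': U→{U, V, W}, W→{X}, X→{V}, Y→{U, V}, Z→{Y}; now {U, V, W, X, Y}.
That set has 5 states.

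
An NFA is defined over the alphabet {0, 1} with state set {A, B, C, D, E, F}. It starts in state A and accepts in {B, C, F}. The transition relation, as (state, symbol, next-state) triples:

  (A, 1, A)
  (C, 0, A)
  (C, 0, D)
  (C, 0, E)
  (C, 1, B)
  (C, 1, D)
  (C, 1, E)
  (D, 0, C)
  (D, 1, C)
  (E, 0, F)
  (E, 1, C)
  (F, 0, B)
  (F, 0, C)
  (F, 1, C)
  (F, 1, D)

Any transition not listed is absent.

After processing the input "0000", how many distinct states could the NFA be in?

Start in {A}.
Read '0': A→∅; now ∅.
The set is empty and remains empty for the remaining 3 symbols.
That set has 0 states.

0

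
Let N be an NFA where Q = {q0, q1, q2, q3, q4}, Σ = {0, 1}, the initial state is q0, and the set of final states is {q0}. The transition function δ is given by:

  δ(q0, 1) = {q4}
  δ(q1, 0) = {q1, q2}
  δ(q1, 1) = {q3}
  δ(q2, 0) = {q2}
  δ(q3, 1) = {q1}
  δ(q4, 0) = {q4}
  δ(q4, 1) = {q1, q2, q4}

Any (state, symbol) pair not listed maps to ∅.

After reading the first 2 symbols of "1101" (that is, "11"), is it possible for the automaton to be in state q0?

No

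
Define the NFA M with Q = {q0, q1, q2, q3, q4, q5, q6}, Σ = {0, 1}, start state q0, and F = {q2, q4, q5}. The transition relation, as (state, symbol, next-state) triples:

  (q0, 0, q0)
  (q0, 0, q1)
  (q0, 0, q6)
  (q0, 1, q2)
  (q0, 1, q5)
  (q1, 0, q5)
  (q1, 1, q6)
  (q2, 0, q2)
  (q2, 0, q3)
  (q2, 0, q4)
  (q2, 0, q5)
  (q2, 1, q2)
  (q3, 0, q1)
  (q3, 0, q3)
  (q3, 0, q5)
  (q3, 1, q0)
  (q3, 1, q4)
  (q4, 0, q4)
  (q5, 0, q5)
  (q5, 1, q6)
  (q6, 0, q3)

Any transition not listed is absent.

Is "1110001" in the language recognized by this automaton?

Start in {q0}.
Read '1': q0→{q2, q5}; now {q2, q5}.
Read '1': q2→{q2}, q5→{q6}; now {q2, q6}.
Read '1': q2→{q2}, q6→∅; now {q2}.
Read '0': q2→{q2, q3, q4, q5}; now {q2, q3, q4, q5}.
Read '0': q2→{q2, q3, q4, q5}, q3→{q1, q3, q5}, q4→{q4}, q5→{q5}; now {q1, q2, q3, q4, q5}.
Read '0': q1→{q5}, q2→{q2, q3, q4, q5}, q3→{q1, q3, q5}, q4→{q4}, q5→{q5}; now {q1, q2, q3, q4, q5}.
Read '1': q1→{q6}, q2→{q2}, q3→{q0, q4}, q4→∅, q5→{q6}; now {q0, q2, q4, q6}.
The final set {q0, q2, q4, q6} contains the accepting states q2, q4.

Yes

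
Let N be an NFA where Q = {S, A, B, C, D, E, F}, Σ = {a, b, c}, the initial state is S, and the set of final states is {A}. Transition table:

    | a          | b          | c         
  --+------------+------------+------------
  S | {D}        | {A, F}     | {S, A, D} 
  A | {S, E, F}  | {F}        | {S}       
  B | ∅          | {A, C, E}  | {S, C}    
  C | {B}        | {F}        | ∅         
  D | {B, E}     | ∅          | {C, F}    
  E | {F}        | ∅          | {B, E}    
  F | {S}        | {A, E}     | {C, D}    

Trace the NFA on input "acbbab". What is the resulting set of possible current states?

{A, E, F}

Start in {S}.
Read 'a': S→{D}; now {D}.
Read 'c': D→{C, F}; now {C, F}.
Read 'b': C→{F}, F→{A, E}; now {A, E, F}.
Read 'b': A→{F}, E→∅, F→{A, E}; now {A, E, F}.
Read 'a': A→{S, E, F}, E→{F}, F→{S}; now {S, E, F}.
Read 'b': S→{A, F}, E→∅, F→{A, E}; now {A, E, F}.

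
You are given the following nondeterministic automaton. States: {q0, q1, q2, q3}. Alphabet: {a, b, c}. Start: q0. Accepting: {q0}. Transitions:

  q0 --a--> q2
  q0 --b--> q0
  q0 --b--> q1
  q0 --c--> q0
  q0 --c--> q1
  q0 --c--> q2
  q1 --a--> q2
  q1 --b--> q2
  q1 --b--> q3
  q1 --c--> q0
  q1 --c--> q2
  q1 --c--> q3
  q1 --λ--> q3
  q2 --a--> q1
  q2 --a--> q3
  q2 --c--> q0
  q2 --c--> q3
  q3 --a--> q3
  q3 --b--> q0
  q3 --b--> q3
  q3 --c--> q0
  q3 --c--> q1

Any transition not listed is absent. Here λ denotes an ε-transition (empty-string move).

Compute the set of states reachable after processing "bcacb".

Start in {q0}.
Read 'b': q0→{q0, q1}; union {q0, q1}; ε-closure = {q0, q1, q3}.
Read 'c': q0→{q0, q1, q2}, q1→{q0, q2, q3}, q3→{q0, q1}; now {q0, q1, q2, q3}.
Read 'a': q0→{q2}, q1→{q2}, q2→{q1, q3}, q3→{q3}; now {q1, q2, q3}.
Read 'c': q1→{q0, q2, q3}, q2→{q0, q3}, q3→{q0, q1}; now {q0, q1, q2, q3}.
Read 'b': q0→{q0, q1}, q1→{q2, q3}, q2→∅, q3→{q0, q3}; now {q0, q1, q2, q3}.

{q0, q1, q2, q3}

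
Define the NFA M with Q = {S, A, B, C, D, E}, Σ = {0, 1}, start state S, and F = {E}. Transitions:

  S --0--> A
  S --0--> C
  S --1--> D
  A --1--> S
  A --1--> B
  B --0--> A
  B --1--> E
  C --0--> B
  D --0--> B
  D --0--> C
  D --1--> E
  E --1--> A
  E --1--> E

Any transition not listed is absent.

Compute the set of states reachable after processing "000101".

{S, B}

Start in {S}.
Read '0': S→{A, C}; now {A, C}.
Read '0': A→∅, C→{B}; now {B}.
Read '0': B→{A}; now {A}.
Read '1': A→{S, B}; now {S, B}.
Read '0': S→{A, C}, B→{A}; now {A, C}.
Read '1': A→{S, B}, C→∅; now {S, B}.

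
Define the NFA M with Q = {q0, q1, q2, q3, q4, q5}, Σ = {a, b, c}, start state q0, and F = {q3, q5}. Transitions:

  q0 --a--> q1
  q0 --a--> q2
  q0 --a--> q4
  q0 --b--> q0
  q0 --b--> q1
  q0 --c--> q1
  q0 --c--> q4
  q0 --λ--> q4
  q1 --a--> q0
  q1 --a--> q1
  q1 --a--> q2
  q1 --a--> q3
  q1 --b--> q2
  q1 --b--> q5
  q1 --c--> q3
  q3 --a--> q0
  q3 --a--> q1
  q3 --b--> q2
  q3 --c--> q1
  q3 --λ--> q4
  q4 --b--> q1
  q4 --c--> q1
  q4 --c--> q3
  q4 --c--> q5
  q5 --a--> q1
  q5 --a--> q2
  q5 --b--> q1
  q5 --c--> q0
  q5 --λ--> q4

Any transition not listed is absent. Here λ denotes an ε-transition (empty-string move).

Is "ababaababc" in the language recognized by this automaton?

Yes

Start: ε-closure({q0}) = {q0, q4}.
Read 'a': q0→{q1, q2, q4}, q4→∅; now {q1, q2, q4}.
Read 'b': q1→{q2, q5}, q2→∅, q4→{q1}; union {q1, q2, q5}; ε-closure = {q1, q2, q4, q5}.
Read 'a': q1→{q0, q1, q2, q3}, q2→∅, q4→∅, q5→{q1, q2}; union {q0, q1, q2, q3}; ε-closure = {q0, q1, q2, q3, q4}.
Read 'b': q0→{q0, q1}, q1→{q2, q5}, q2→∅, q3→{q2}, q4→{q1}; union {q0, q1, q2, q5}; ε-closure = {q0, q1, q2, q4, q5}.
Read 'a': q0→{q1, q2, q4}, q1→{q0, q1, q2, q3}, q2→∅, q4→∅, q5→{q1, q2}; now {q0, q1, q2, q3, q4}.
Read 'a': q0→{q1, q2, q4}, q1→{q0, q1, q2, q3}, q2→∅, q3→{q0, q1}, q4→∅; now {q0, q1, q2, q3, q4}.
Read 'b': q0→{q0, q1}, q1→{q2, q5}, q2→∅, q3→{q2}, q4→{q1}; union {q0, q1, q2, q5}; ε-closure = {q0, q1, q2, q4, q5}.
Read 'a': q0→{q1, q2, q4}, q1→{q0, q1, q2, q3}, q2→∅, q4→∅, q5→{q1, q2}; now {q0, q1, q2, q3, q4}.
Read 'b': q0→{q0, q1}, q1→{q2, q5}, q2→∅, q3→{q2}, q4→{q1}; union {q0, q1, q2, q5}; ε-closure = {q0, q1, q2, q4, q5}.
Read 'c': q0→{q1, q4}, q1→{q3}, q2→∅, q4→{q1, q3, q5}, q5→{q0}; now {q0, q1, q3, q4, q5}.
The final set {q0, q1, q3, q4, q5} contains the accepting states q3, q5.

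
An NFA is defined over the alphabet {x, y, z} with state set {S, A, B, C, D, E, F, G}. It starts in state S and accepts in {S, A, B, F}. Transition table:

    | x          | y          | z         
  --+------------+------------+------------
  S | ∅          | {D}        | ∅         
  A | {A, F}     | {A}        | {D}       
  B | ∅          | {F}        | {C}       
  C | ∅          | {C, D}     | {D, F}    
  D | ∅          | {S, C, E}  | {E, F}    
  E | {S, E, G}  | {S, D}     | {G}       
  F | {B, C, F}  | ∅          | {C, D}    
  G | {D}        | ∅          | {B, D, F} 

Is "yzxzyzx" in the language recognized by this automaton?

Yes

Start in {S}.
Read 'y': {S} → {D}.
Read 'z': {D} → {E, F}.
Read 'x': {E, F} → {S, B, C, E, F, G}.
Read 'z': {S, B, C, E, F, G} → {B, C, D, F, G}.
Read 'y': {B, C, D, F, G} → {S, C, D, E, F}.
Read 'z': {S, C, D, E, F} → {C, D, E, F, G}.
Read 'x': {C, D, E, F, G} → {S, B, C, D, E, F, G}.
The final set {S, B, C, D, E, F, G} contains the accepting states S, B, F.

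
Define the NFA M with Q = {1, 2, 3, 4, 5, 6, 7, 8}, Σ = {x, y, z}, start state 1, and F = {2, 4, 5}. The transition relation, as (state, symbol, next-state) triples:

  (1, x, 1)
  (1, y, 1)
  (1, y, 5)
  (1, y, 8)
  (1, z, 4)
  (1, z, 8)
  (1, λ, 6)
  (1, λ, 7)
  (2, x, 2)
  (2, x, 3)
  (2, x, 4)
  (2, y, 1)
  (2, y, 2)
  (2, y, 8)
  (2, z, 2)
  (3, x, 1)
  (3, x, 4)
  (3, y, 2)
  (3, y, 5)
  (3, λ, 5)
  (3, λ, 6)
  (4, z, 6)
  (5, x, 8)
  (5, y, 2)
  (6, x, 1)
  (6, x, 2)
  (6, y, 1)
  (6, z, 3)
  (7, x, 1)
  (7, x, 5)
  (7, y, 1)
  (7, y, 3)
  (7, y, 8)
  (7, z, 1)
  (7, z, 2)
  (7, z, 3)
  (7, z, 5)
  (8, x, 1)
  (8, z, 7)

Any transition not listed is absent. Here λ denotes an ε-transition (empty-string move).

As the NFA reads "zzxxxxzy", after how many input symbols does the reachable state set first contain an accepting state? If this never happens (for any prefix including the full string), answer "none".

Start: ε-closure({1}) = {1, 6, 7}.
Read 'z': {1, 6, 7} → {1, 2, 3, 4, 5, 6, 7, 8}.
None of the earlier sets intersect F, but {1, 2, 3, 4, 5, 6, 7, 8} does.

1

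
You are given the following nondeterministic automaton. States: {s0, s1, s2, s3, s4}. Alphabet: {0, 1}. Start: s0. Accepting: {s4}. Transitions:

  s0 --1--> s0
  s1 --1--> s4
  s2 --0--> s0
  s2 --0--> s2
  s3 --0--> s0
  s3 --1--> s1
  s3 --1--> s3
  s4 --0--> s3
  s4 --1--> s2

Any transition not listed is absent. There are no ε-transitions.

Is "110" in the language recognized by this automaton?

Start in {s0}.
Read '1': {s0} → {s0}.
Read '1': {s0} → {s0}.
Read '0': {s0} → ∅.
The final set ∅ contains no accepting state.

No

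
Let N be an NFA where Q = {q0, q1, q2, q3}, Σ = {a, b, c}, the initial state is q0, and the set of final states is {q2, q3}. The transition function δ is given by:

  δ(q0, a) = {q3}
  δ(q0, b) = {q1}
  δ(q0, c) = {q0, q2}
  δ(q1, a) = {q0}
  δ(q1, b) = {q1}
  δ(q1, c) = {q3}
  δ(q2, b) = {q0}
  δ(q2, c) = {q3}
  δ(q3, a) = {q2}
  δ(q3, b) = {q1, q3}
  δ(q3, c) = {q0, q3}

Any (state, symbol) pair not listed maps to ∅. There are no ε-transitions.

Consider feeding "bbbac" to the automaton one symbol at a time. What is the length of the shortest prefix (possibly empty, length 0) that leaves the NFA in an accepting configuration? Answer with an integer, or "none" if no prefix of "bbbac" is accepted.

Start in {q0}.
Read 'b': {q0} → {q1}.
Read 'b': {q1} → {q1}.
Read 'b': {q1} → {q1}.
Read 'a': {q1} → {q0}.
Read 'c': {q0} → {q0, q2}.
None of the earlier sets intersect F, but {q0, q2} does.

5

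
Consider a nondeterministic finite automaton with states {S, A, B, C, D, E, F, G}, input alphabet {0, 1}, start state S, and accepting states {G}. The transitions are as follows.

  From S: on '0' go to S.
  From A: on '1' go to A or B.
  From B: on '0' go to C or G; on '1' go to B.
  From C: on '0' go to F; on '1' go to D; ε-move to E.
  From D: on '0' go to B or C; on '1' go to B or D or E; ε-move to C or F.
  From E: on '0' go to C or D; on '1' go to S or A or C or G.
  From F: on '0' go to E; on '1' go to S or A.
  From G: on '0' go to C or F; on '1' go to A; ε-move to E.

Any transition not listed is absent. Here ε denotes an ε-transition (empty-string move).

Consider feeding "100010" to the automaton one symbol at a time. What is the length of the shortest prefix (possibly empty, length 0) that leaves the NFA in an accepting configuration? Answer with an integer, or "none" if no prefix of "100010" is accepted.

none

Start in {S}.
Read '1': S→∅; now ∅.
The set is empty and remains empty for the remaining 5 symbols.
No reachable set along the way intersects F.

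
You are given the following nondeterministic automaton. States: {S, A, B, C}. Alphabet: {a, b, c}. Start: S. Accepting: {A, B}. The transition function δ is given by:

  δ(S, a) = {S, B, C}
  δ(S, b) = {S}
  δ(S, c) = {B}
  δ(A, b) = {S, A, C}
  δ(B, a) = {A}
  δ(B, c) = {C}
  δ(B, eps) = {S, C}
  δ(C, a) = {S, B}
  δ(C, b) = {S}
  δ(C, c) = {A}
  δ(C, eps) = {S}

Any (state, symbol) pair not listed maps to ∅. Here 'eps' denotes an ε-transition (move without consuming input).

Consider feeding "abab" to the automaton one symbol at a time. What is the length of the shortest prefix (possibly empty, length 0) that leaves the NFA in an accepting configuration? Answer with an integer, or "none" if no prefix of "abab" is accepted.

Start in {S}.
Read 'a': {S} → {S, B, C}.
None of the earlier sets intersect F, but {S, B, C} does.

1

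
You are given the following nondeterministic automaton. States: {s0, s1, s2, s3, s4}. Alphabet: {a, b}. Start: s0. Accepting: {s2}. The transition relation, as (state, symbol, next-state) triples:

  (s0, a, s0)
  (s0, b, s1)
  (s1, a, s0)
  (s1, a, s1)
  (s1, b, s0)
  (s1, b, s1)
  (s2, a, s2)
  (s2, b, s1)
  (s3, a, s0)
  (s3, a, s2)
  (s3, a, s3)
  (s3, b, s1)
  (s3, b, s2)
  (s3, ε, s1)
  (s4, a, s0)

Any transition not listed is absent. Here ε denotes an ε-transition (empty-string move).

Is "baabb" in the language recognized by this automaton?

No

Start in {s0}.
Read 'b': s0→{s1}; now {s1}.
Read 'a': s1→{s0, s1}; now {s0, s1}.
Read 'a': s0→{s0}, s1→{s0, s1}; now {s0, s1}.
Read 'b': s0→{s1}, s1→{s0, s1}; now {s0, s1}.
Read 'b': s0→{s1}, s1→{s0, s1}; now {s0, s1}.
The final set {s0, s1} contains no accepting state.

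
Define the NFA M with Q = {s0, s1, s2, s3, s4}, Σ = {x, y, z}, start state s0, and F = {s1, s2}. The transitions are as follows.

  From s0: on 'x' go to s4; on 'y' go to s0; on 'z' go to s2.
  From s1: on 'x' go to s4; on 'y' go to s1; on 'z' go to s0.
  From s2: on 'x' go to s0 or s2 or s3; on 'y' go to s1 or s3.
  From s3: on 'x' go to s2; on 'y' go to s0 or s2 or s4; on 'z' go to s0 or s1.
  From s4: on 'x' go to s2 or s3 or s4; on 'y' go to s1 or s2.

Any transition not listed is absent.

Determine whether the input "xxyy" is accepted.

Start in {s0}.
Read 'x': {s0} → {s4}.
Read 'x': {s4} → {s2, s3, s4}.
Read 'y': {s2, s3, s4} → {s0, s1, s2, s3, s4}.
Read 'y': {s0, s1, s2, s3, s4} → {s0, s1, s2, s3, s4}.
The final set {s0, s1, s2, s3, s4} contains the accepting states s1, s2.

Yes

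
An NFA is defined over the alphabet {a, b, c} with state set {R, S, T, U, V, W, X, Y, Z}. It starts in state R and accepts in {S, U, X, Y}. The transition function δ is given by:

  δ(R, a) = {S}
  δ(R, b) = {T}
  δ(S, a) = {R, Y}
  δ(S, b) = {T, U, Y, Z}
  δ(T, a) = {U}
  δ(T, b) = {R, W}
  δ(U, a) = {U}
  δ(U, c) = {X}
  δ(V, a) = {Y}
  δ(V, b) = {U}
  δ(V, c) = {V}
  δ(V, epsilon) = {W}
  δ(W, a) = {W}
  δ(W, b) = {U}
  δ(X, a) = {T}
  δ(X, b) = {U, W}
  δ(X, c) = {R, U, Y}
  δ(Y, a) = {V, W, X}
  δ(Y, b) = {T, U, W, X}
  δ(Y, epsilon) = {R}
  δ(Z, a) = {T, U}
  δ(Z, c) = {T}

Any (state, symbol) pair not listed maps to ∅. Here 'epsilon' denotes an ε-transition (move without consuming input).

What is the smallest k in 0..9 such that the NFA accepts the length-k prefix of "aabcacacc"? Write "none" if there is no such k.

1

Start in {R}.
Read 'a': R→{S}; now {S}.
None of the earlier sets intersect F, but {S} does.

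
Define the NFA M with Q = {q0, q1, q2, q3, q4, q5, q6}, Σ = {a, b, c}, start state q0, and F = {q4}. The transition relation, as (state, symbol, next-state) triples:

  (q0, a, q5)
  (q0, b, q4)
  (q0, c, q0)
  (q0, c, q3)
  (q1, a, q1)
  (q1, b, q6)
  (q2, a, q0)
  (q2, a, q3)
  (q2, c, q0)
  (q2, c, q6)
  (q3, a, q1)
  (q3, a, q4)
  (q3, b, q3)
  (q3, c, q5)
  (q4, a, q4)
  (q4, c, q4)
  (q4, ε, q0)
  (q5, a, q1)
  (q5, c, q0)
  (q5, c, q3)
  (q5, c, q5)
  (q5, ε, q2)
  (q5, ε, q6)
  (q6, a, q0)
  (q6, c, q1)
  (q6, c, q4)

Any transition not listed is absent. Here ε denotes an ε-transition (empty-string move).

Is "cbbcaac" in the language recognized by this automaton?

Yes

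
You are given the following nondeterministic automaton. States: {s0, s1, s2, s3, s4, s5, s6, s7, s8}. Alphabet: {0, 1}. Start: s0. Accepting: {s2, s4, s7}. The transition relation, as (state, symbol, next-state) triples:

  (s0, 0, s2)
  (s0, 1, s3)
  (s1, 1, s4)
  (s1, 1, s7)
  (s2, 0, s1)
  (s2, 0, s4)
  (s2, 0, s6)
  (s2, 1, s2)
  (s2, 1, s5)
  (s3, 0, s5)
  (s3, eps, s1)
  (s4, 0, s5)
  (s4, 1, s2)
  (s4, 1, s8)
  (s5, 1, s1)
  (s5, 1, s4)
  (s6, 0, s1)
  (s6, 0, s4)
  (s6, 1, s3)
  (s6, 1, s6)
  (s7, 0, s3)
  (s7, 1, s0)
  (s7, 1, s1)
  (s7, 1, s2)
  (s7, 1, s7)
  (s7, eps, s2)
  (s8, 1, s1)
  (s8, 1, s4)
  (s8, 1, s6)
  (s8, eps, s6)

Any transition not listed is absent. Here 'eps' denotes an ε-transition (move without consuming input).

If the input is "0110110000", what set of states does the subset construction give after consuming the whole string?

{s5}

Start in {s0}.
Read '0': {s0} → {s2}.
Read '1': {s2} → {s2, s5}.
Read '1': {s2, s5} → {s1, s2, s4, s5}.
Read '0': {s1, s2, s4, s5} → {s1, s4, s5, s6}.
Read '1': {s1, s4, s5, s6} → {s1, s2, s3, s4, s6, s7, s8}.
Read '1': {s1, s2, s3, s4, s6, s7, s8} → {s0, s1, s2, s3, s4, s5, s6, s7, s8}.
Read '0': {s0, s1, s2, s3, s4, s5, s6, s7, s8} → {s1, s2, s3, s4, s5, s6}.
Read '0': {s1, s2, s3, s4, s5, s6} → {s1, s4, s5, s6}.
Read '0': {s1, s4, s5, s6} → {s1, s4, s5}.
Read '0': {s1, s4, s5} → {s5}.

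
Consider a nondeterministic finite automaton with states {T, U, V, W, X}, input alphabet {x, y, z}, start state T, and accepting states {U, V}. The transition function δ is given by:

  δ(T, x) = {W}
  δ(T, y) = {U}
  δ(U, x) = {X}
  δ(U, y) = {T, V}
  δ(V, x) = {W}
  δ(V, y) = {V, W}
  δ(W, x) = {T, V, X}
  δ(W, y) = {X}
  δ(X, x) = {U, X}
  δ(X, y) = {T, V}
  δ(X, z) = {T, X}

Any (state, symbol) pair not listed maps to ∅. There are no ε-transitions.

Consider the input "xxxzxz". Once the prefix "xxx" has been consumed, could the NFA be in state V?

No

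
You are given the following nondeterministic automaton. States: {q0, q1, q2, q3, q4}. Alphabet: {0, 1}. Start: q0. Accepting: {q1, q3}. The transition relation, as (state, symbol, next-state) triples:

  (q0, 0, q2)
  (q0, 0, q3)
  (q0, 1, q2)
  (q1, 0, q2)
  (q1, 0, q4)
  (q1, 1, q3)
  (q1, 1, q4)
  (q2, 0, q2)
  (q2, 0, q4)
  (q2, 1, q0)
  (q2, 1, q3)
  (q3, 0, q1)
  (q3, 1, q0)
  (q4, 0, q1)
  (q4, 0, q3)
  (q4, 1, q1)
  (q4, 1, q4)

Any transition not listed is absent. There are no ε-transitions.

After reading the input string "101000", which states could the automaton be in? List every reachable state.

{q1, q2, q3, q4}

Start in {q0}.
Read '1': q0→{q2}; now {q2}.
Read '0': q2→{q2, q4}; now {q2, q4}.
Read '1': q2→{q0, q3}, q4→{q1, q4}; now {q0, q1, q3, q4}.
Read '0': q0→{q2, q3}, q1→{q2, q4}, q3→{q1}, q4→{q1, q3}; now {q1, q2, q3, q4}.
Read '0': q1→{q2, q4}, q2→{q2, q4}, q3→{q1}, q4→{q1, q3}; now {q1, q2, q3, q4}.
Read '0': q1→{q2, q4}, q2→{q2, q4}, q3→{q1}, q4→{q1, q3}; now {q1, q2, q3, q4}.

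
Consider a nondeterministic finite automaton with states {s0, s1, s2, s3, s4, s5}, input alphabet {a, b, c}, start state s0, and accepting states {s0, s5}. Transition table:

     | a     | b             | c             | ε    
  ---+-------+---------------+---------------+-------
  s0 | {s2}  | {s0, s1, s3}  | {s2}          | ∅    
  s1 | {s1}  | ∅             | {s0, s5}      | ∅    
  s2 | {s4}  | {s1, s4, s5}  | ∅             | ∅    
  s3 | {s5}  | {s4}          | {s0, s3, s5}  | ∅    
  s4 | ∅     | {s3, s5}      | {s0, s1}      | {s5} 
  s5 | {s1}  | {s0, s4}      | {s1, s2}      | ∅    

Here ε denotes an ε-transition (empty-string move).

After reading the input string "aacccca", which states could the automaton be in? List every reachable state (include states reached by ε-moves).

{s1, s2}

Start in {s0}.
Read 'a': {s0} → {s2}.
Read 'a': {s2} → {s4, s5}.
Read 'c': {s4, s5} → {s0, s1, s2}.
Read 'c': {s0, s1, s2} → {s0, s2, s5}.
Read 'c': {s0, s2, s5} → {s1, s2}.
Read 'c': {s1, s2} → {s0, s5}.
Read 'a': {s0, s5} → {s1, s2}.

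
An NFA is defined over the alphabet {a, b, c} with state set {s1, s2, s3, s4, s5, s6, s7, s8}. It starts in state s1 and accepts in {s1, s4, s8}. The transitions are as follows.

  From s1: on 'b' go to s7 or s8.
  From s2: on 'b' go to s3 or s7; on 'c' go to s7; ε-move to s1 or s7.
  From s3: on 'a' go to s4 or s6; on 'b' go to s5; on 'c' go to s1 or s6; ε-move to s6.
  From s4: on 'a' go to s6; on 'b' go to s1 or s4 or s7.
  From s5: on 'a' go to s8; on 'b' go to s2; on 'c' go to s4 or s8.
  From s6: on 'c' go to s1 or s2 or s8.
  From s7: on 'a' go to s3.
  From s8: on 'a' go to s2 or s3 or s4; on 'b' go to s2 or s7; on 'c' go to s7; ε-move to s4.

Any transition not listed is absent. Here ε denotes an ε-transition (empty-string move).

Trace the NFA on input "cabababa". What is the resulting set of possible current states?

Start in {s1}.
Read 'c': s1→∅; now ∅.
The set is empty and remains empty for the remaining 7 symbols.

∅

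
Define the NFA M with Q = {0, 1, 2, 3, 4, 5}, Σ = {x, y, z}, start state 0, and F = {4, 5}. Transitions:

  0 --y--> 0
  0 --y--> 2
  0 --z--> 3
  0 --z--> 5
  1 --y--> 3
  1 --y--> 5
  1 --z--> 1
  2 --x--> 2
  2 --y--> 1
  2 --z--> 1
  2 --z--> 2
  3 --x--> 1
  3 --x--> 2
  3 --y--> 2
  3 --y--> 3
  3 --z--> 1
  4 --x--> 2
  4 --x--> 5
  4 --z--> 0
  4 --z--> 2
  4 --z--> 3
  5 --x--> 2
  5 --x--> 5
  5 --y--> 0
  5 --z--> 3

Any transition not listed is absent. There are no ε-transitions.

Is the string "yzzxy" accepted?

Start in {0}.
Read 'y': {0} → {0, 2}.
Read 'z': {0, 2} → {1, 2, 3, 5}.
Read 'z': {1, 2, 3, 5} → {1, 2, 3}.
Read 'x': {1, 2, 3} → {1, 2}.
Read 'y': {1, 2} → {1, 3, 5}.
The final set {1, 3, 5} contains the accepting state 5.

Yes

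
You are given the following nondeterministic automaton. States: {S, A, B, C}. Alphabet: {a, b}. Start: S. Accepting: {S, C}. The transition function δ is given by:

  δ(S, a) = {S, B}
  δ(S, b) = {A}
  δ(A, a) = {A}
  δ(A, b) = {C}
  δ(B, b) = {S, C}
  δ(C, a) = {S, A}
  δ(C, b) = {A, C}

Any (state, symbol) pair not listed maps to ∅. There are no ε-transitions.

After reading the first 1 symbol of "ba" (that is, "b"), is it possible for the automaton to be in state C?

No

Start in {S}.
Read 'b': {S} → {A}.
State C is not in {A}.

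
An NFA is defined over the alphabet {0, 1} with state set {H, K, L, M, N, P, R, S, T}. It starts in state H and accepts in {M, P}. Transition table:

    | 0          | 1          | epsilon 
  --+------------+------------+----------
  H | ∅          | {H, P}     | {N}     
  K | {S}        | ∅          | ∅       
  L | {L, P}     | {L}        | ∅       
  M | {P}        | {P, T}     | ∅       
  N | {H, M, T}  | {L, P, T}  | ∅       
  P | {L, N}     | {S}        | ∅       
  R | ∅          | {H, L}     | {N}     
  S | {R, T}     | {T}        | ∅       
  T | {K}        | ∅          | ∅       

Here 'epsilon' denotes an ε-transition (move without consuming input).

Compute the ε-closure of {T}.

{T}

Begin with {T}.
No ε-moves leave this set, so the closure equals the set itself.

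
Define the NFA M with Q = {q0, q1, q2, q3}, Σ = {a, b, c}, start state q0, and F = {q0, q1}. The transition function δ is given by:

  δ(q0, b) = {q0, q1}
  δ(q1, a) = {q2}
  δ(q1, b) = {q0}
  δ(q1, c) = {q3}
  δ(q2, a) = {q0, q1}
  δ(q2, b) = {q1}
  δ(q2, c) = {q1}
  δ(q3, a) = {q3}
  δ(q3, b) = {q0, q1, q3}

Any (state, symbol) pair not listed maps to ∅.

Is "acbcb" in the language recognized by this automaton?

Start in {q0}.
Read 'a': q0→∅; now ∅.
The set is empty and remains empty for the remaining 4 symbols.
The final set ∅ contains no accepting state.

No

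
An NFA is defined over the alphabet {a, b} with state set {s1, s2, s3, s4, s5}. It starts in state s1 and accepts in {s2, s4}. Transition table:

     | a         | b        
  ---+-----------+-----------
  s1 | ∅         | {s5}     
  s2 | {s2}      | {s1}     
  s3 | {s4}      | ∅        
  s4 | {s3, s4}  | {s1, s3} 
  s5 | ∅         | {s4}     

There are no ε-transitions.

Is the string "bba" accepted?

Start in {s1}.
Read 'b': {s1} → {s5}.
Read 'b': {s5} → {s4}.
Read 'a': {s4} → {s3, s4}.
The final set {s3, s4} contains the accepting state s4.

Yes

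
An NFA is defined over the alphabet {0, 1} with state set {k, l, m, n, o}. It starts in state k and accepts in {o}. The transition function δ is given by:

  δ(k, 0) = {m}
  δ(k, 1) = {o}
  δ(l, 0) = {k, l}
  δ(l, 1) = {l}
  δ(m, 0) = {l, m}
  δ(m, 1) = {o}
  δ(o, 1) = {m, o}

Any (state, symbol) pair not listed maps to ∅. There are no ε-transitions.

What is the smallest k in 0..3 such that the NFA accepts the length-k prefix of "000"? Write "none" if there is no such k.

none

Start in {k}.
Read '0': k→{m}; now {m}.
Read '0': m→{l, m}; now {l, m}.
Read '0': l→{k, l}, m→{l, m}; now {k, l, m}.
No reachable set along the way intersects F.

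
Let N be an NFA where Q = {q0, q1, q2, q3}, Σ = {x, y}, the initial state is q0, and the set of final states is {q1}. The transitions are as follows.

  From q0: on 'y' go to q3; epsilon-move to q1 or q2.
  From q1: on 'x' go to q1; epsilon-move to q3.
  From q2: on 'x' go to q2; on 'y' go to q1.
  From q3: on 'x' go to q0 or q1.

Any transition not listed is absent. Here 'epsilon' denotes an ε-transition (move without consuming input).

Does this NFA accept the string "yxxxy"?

Start: ε-closure({q0}) = {q0, q1, q2, q3}.
Read 'y': {q0, q1, q2, q3} → {q1, q3}.
Read 'x': {q1, q3} → {q0, q1, q2, q3}.
Read 'x': {q0, q1, q2, q3} → {q0, q1, q2, q3}.
Read 'x': {q0, q1, q2, q3} → {q0, q1, q2, q3}.
Read 'y': {q0, q1, q2, q3} → {q1, q3}.
The final set {q1, q3} contains the accepting state q1.

Yes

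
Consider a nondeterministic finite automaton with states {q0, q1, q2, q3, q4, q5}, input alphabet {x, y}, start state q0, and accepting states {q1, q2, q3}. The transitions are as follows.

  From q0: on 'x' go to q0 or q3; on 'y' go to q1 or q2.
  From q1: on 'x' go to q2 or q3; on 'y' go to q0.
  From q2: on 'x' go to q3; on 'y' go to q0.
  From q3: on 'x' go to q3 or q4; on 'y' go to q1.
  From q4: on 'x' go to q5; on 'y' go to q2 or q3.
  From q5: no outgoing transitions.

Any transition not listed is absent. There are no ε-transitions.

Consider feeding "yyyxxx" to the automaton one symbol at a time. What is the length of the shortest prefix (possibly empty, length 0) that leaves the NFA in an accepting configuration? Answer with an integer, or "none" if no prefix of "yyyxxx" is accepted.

1

Start in {q0}.
Read 'y': {q0} → {q1, q2}.
None of the earlier sets intersect F, but {q1, q2} does.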